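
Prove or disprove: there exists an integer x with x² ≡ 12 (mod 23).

x = 14

Take x = 14. Then 14² = 196 = 8·23 + 12, so 14² ≡ 12 (mod 23).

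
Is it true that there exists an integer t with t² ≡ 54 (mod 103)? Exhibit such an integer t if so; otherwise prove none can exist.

No, no such integer exists.

103 is prime, so by Euler's criterion 54 is a square mod 103 iff 54^((103−1)/2) = 54^51 ≡ 1 (mod 103).
Squaring successively (mod 103): 54^2 = 2916 ≡ 32; 54^4 ≡ 32² = 1024 ≡ 97; 54^8 ≡ 97² = 9409 ≡ 36; 54^16 ≡ 36² = 1296 ≡ 60; 54^32 ≡ 60² = 3600 ≡ 98.
Since 51 = 32 + 16 + 2 + 1, 54^51 ≡ 98 · 60 · 32 · 54; multiplying out mod 103: 98·60 = 5880 ≡ 9, then 9·32 = 288 ≡ 82, then 82·54 = 4428 ≡ 102. Thus 54^51 ≡ 102 ≡ −1 (mod 103).
By Euler's criterion 54 is a quadratic non-residue mod 103: no t satisfies t² ≡ 54 (mod 103).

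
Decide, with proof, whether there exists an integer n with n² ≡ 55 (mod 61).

Apply Euler's criterion with the prime 61: 55 is a quadratic residue iff 55^30 ≡ 1 (mod 61), and a non-residue iff it is ≡ −1.
Repeated squaring mod 61: 55^2 = 3025 ≡ 36; 55^4 ≡ 36² = 1296 ≡ 15; 55^8 ≡ 15² = 225 ≡ 42; 55^16 ≡ 42² = 1764 ≡ 56.
Since 30 = 16 + 8 + 4 + 2, 55^30 ≡ 56 · 42 · 15 · 36; multiplying out mod 61: 56·42 = 2352 ≡ 34, then 34·15 = 510 ≡ 22, then 22·36 = 792 ≡ 60. Thus 55^30 ≡ 60 ≡ −1 (mod 61).
The value −1 means 55 is a non-residue modulo 61, so n² ≡ 55 (mod 61) is impossible.

There is no such integer.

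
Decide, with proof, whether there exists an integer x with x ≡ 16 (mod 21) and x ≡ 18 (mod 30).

gcd(21, 30) = 3. If x ≡ 16 (mod 21) and x ≡ 18 (mod 30), then x ≡ 16 (mod 3) and x ≡ 18 (mod 3).
But 16 mod 3 = 1 while 18 mod 3 = 0, a contradiction.
So no integer satisfies both congruences.

There is no such integer.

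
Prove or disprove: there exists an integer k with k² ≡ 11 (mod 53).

k = 8

k = 8 works: 8² = 64, and 64 − 11 = 53 = 1·53.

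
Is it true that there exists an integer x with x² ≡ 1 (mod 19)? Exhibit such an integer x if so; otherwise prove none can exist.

x = 1

Take x = 1. Then 1² = 1, and since 0 ≤ 1 < 19 this is already reduced: 1² ≡ 1 (mod 19).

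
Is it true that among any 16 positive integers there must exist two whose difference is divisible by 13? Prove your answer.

True.

There are exactly 13 possible remainders on division by 13.
With 16 integers and only 13 classes, the pigeonhole principle forces two of them, say a and b, into the same class.
Equal remainders mean a − b ≡ 0 (mod 13), so 13 divides their difference.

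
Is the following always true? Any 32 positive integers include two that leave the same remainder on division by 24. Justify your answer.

There are exactly 24 possible remainders on division by 24.
Since 32 > 24, two of the 32 integers must share a residue class by the pigeonhole principle; call them a and b.
That is, a and b leave the same remainder on division by 24, as claimed.

Yes, this is always true.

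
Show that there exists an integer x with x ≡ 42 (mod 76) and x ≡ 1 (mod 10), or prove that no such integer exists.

Both moduli are multiples of 2 = gcd(76, 10), so any solution would satisfy x ≡ 42 and x ≡ 1 modulo 2 simultaneously.
These are incompatible: 42 − 1 = 41 is not divisible by 2.
So no integer satisfies both congruences.

There is no such integer.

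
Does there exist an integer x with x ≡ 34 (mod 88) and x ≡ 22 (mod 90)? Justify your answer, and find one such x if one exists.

x = 562

The moduli are not coprime: gcd(88, 90) = 2. Compatibility requires 2 ∣ (22 − 34) = -12, which holds, so solutions exist.
List candidates x ≡ 34 (mod 88): 34, 122, 210, 298, 386, 474, 562. Modulo 90 these are 34, 32, 30, 28, 26, 24, 22; 562 gives 22 as required.
Indeed 562 ≡ 34 (mod 88) and 562 ≡ 22 (mod 90).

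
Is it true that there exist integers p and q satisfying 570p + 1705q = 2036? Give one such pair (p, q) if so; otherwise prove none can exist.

Both 570 and 1705 are divisible by gcd(570, 1705) = 5, hence so is any combination 570p + 1705q.
However 2036 leaves remainder 1 on division by 5.
Therefore 570p + 1705q = 2036 has no solution in integers.

No such integers exist.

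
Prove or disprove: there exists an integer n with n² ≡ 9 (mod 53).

Take n = 3. Then 3² = 9, and since 0 ≤ 9 < 53 this is already reduced: 3² ≡ 9 (mod 53).

n = 3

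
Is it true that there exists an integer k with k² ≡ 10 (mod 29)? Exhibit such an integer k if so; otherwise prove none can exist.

Apply Euler's criterion with the prime 29: 10 is a quadratic residue iff 10^14 ≡ 1 (mod 29), and a non-residue iff it is ≡ −1.
Repeated squaring mod 29: 10^2 = 100 ≡ 13; 10^4 ≡ 13² = 169 ≡ 24; 10^8 ≡ 24² = 576 ≡ 25.
Since 14 = 8 + 4 + 2, 10^14 ≡ 25 · 24 · 13; multiplying out mod 29: 25·24 = 600 ≡ 20, then 20·13 = 260 ≡ 28. Thus 10^14 ≡ 28 ≡ −1 (mod 29).
By Euler's criterion 10 is a quadratic non-residue mod 29: no k satisfies k² ≡ 10 (mod 29).

No such integer exists.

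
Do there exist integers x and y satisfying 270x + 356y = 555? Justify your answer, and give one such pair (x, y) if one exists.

Any value of 270x + 356y is a multiple of gcd(270, 356) = 2.
But 555 = 2·277 + 1, so 2 ∤ 555.
Hence no integers x, y satisfy the equation.

There are no such integers.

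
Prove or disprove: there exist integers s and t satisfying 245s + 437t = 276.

s = 299, t = -167

245 and 437 are coprime, so 245s + 437t ranges over all of ℤ.
Run the Euclidean algorithm on 437 and 245: 437 = 1·245 + 192, 245 = 1·192 + 53, 192 = 3·53 + 33, 53 = 1·33 + 20, 33 = 1·20 + 13, 20 = 1·13 + 7, 13 = 1·7 + 6, 7 = 1·6 + 1, 6 = 6·1 + 0.
Working back up the chain: 1 = 7 − 1·6 = 7 − (13 − 1·7) = −13 + 2·7 = −13 + 2·(20 − 1·13) = 2·20 − 3·13 = 2·20 − 3·(33 − 1·20) = −3·33 + 5·20 = −3·33 + 5·(53 − 1·33) = 5·53 − 8·33 = 5·53 − 8·(192 − 3·53) = −8·192 + 29·53 = −8·192 + 29·(245 − 1·192) = 29·245 − 37·192 = 29·245 − 37·(437 − 1·245) = −37·437 + 66·245. So 245·66 + 437·(-37) = 1.
Multiplying through by 276: s = 66·276 = 18216, t = (-37)·276 = -10212 is a solution.
Shifting by a multiple of (437, −245) keeps it a solution: s = 18216 − 41·437 = 299, t = -10212 + 41·245 = -167.
Indeed 245·299 + 437·(-167) = 73255 − 72979 = 276.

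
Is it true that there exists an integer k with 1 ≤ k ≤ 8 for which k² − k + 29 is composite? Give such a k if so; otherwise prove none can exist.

k = 5

At k = 5: 5² − 5 + 29 = 49 = 7·7, which is composite.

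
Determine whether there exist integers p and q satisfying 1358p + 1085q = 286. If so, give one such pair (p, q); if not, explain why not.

There are no such integers.

gcd(1358, 1085) = 7, so every integer of the form 1358p + 1085q is a multiple of 7.
However 286 leaves remainder 6 on division by 7.
Hence no integers p, q satisfy the equation.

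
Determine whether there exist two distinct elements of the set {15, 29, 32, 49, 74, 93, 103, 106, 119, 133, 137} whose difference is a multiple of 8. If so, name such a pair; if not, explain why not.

Yes: 15 and 103.

Both 15 and 103 leave remainder 7 on division by 8; their difference 88 = 11·8 is a multiple of 8.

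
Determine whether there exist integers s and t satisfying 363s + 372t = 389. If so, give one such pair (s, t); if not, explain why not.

Both 363 and 372 are divisible by gcd(363, 372) = 3, hence so is any combination 363s + 372t.
But 389 = 3·129 + 2, so 3 ∤ 389.
Therefore 363s + 372t = 389 has no solution in integers.

There are no such integers.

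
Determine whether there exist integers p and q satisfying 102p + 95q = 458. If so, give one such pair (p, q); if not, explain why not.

102 and 95 are coprime, so 102p + 95q ranges over all of ℤ.
Dividing repeatedly: 102 = 1·95 + 7, 95 = 13·7 + 4, 7 = 1·4 + 3, 4 = 1·3 + 1, 3 = 3·1 + 0.
Working back up the chain: 1 = 4 − 1·3 = 4 − (7 − 1·4) = −7 + 2·4 = −7 + 2·(95 − 13·7) = 2·95 − 27·7 = 2·95 − 27·(102 − 1·95) = −27·102 + 29·95. So 102·(-27) + 95·29 = 1.
Scaling by 458 gives the particular solution (p, q) = (-12366, 13282).
The general solution is p = -12366 + 95k, q = 13282 − 102k; taking k = 131 gives the smaller pair p = 79, q = -80.
Indeed 102·79 + 95·(-80) = 8058 − 7600 = 458.

p = 79, q = -80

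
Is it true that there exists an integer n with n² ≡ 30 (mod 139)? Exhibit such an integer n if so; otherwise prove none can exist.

Take n = 126. Then 126² = 15876 = 114·139 + 30, so 126² ≡ 30 (mod 139).

n = 126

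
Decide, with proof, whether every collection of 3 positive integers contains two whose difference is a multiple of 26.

No; for instance {112, 113, 114} is a counterexample.

Try 3 consecutive integers, 112, 113, 114. Their remainders mod 26 are 8, 9, 10 — pairwise different, as any 3 ≤ 26 consecutive integers have distinct residues.
The differences between them range over 1, …, 2, none of which is divisible by 26.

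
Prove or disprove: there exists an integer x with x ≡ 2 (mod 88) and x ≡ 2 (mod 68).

gcd(88, 68) = 4. A simultaneous solution exists iff 2 ≡ 2 (mod 4); here 2 mod 4 = 2 = 2 mod 4, so it does.
In fact x = 2 itself already satisfies 2 mod 68 = 2.
Check: 2 mod 88 = 2, 2 mod 68 = 2. ✓

x = 2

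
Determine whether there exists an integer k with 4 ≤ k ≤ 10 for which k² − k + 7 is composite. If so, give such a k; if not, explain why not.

At k = 8: 8² − 8 + 7 = 63 = 3·21, which is composite.

k = 8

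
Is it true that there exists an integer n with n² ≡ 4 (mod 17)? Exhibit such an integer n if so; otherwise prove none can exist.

Take n = 15. Then 15² = 225 = 13·17 + 4, so 15² ≡ 4 (mod 17).

n = 15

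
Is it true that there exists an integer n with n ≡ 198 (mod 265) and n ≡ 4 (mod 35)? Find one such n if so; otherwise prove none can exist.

No such integer exists.

Both moduli are multiples of 5 = gcd(265, 35), so any solution would satisfy n ≡ 198 and n ≡ 4 modulo 5 simultaneously.
However 198 ≡ 3 and 4 ≡ 4 (mod 5), and 3 ≠ 4.
Therefore no such n exists.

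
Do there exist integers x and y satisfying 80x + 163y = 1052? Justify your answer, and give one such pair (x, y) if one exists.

80 and 163 are coprime, so 80x + 163y ranges over all of ℤ.
Euclidean algorithm: 163 = 2·80 + 3, 80 = 26·3 + 2, 3 = 1·2 + 1, 2 = 2·1 + 0.
Back-substituting, 1 = 3 − 1·2 = 3 − (80 − 26·3) = −80 + 27·3 = −80 + 27·(163 − 2·80) = 27·163 − 55·80; that is, 80·(-55) + 163·27 = 1.
Scaling by 1052 gives the particular solution (x, y) = (-57860, 28404).
The general solution is x = -57860 + 163k, y = 28404 − 80k; taking k = 355 gives the smaller pair x = 5, y = 4.
Indeed 80·5 + 163·4 = 400 + 652 = 1052.

x = 5, y = 4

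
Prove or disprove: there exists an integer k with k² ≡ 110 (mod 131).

No such integer exists.

131 is prime, so by Euler's criterion 110 is a square mod 131 iff 110^((131−1)/2) = 110^65 ≡ 1 (mod 131).
Repeated squaring mod 131: 110^2 = 12100 ≡ 48; 110^4 ≡ 48² = 2304 ≡ 77; 110^8 ≡ 77² = 5929 ≡ 34; 110^16 ≡ 34² = 1156 ≡ 108; 110^32 ≡ 108² = 11664 ≡ 5; 110^64 ≡ 5² = 25 ≡ 25.
Since 65 = 64 + 1, 110^65 ≡ 25 · 110; multiplying out mod 131: 25·110 = 2750 ≡ 130. Thus 110^65 ≡ 130 ≡ −1 (mod 131).
By Euler's criterion 110 is a quadratic non-residue mod 131: no k satisfies k² ≡ 110 (mod 131).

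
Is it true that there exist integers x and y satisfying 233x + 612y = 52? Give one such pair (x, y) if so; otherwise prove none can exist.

Since gcd(233, 612) = 1, every integer is an integer combination of 233 and 612.
Run the Euclidean algorithm on 612 and 233: 612 = 2·233 + 146, 233 = 1·146 + 87, 146 = 1·87 + 59, 87 = 1·59 + 28, 59 = 2·28 + 3, 28 = 9·3 + 1, 3 = 3·1 + 0.
Back-substituting, 1 = 28 − 9·3 = 28 − 9·(59 − 2·28) = −9·59 + 19·28 = −9·59 + 19·(87 − 1·59) = 19·87 − 28·59 = 19·87 − 28·(146 − 1·87) = −28·146 + 47·87 = −28·146 + 47·(233 − 1·146) = 47·233 − 75·146 = 47·233 − 75·(612 − 2·233) = −75·612 + 197·233; that is, 233·197 + 612·(-75) = 1.
Times 52: 233·10244 + 612·(-3900) = 52, so (10244, -3900) solves it.
Subtracting 16·612 from x and adding 16·233 to y gives the tidier solution (452, -172).
Indeed 233·452 + 612·(-172) = 105316 − 105264 = 52.

x = 452, y = -172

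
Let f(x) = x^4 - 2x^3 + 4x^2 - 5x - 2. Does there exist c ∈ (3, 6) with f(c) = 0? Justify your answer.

No.

The endpoint values f(3) = 46 and f(6) = 976 are both positive. Claim: f(x) > 0 for every x in (3, 6).
Substitute x = 3 + u, where 0 < u < 3 on the interval. Expanding, f(3 + u) = u^4 + 10u^3 + 40u^2 + 73u + 46.
The nonzero coefficients here are all positive, so for u > 0 every term is positive (or zero), and the constant term 46 is strictly positive.
Therefore f(x) > 0 throughout (3, 6), and f has no zero there.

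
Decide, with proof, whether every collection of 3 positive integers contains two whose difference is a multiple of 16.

Consider the 3 integers 49, 50, 51. They lie in distinct residue classes modulo 16, since 3 ≤ 16.
Any two of them differ by at most 2 < 16 and by at least 1, so no difference is a multiple of 16.

No; for instance {49, 50, 51} is a counterexample.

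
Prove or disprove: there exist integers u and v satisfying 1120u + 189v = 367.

Both 1120 and 189 are divisible by gcd(1120, 189) = 7, hence so is any combination 1120u + 189v.
But 367 is not a multiple of 7 (it leaves remainder 3).
Hence no integers u, v satisfy the equation.

There are no such integers.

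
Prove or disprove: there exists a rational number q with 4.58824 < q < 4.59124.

Scale by 22: the interval becomes (100.94128, 101.00728), which contains the integer 101.
Dividing back, 4.58824 < 101/22 < 4.59124, and 101/22 is rational.

q = 101/22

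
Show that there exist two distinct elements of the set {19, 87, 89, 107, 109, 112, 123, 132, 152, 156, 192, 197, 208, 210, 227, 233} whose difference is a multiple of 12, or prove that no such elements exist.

The pair (87, 123) works.

Reduce each element mod 12: 19↦7, 87↦3, 89↦5, 107↦11, 109↦1, 112↦4, 123↦3, 132↦0, 152↦8, 156↦0, 192↦0, 197↦5, 208↦4, 210↦6, 227↦11, 233↦5. The residue 3 repeats (at 87 and 123), and 123 − 87 = 36 = 3·12.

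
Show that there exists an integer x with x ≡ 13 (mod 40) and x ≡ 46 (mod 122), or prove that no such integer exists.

There is no such integer.

Both moduli are multiples of 2 = gcd(40, 122), so any solution would satisfy x ≡ 13 and x ≡ 46 modulo 2 simultaneously.
However 13 ≡ 1 and 46 ≡ 0 (mod 2), and 1 ≠ 0.
So no integer satisfies both congruences.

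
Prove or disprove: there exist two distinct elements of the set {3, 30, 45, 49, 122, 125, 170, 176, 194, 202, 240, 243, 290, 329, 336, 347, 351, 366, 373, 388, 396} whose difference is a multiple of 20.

The pair (3, 243) works.

Both 3 and 243 leave remainder 3 on division by 20; their difference 240 = 12·20 is a multiple of 20.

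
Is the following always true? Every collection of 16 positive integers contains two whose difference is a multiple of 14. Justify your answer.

Yes.

Partition the integers by their residue mod 14; there are 14 classes.
Placing 16 integers into 14 classes, some class receives at least two — say a and b.
Equal remainders mean a − b ≡ 0 (mod 14), so 14 divides their difference.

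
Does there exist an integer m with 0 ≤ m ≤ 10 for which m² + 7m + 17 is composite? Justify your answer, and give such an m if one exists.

At m = 6: 6² + 7·6 + 17 = 95 = 5·19, which is composite.

m = 6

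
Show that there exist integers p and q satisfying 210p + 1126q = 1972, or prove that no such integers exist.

p = 374, q = -68

gcd(210, 1126) = 2, and 2 divides 1972, so integer solutions exist.
Dividing through by 2 reduces the equation to 105p + 563q = 986.
Run the Euclidean algorithm on 563 and 105: 563 = 5·105 + 38, 105 = 2·38 + 29, 38 = 1·29 + 9, 29 = 3·9 + 2, 9 = 4·2 + 1, 2 = 2·1 + 0.
Working back up the chain: 1 = 9 − 4·2 = 9 − 4·(29 − 3·9) = −4·29 + 13·9 = −4·29 + 13·(38 − 1·29) = 13·38 − 17·29 = 13·38 − 17·(105 − 2·38) = −17·105 + 47·38 = −17·105 + 47·(563 − 5·105) = 47·563 − 252·105. So 105·(-252) + 563·47 = 1.
Scaling by 986 gives the particular solution (p, q) = (-248472, 46342).
Adding 442·563 to p and subtracting 442·105 from q gives the tidier solution (374, -68).
Check: 210·374 + 1126·(-68) = 78540 − 76568 = 1972. ✓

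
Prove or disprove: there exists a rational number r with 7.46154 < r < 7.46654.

Look for a denominator N such that an integer falls strictly between N·7.46154 and N·7.46654. N = 28 works: 28·7.46154 = 208.92312 < 209 < 209.06312 = 28·7.46654.
So r = 209/28 works: it is a ratio of integers, and dividing 28·7.46154 < 209 < 28·7.46654 through by 28 gives 7.46154 < 209/28 < 7.46654.

r = 209/28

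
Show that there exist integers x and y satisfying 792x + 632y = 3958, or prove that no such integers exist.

No such integers exist.

Both 792 and 632 are divisible by gcd(792, 632) = 8, hence so is any combination 792x + 632y.
However 3958 leaves remainder 6 on division by 8.
So the equation is unsolvable over ℤ.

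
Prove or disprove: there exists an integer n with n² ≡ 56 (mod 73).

Apply Euler's criterion with the prime 73: 56 is a quadratic residue iff 56^36 ≡ 1 (mod 73), and a non-residue iff it is ≡ −1.
Repeated squaring mod 73: 56^2 = 3136 ≡ 70; 56^4 ≡ 70² = 4900 ≡ 9; 56^8 ≡ 9² = 81 ≡ 8; 56^16 ≡ 8² = 64 ≡ 64; 56^32 ≡ 64² = 4096 ≡ 8.
Since 36 = 32 + 4, 56^36 ≡ 8 · 9; multiplying out mod 73: 8·9 = 72 ≡ 72. Thus 56^36 ≡ 72 ≡ −1 (mod 73).
By Euler's criterion 56 is a quadratic non-residue mod 73: no n satisfies n² ≡ 56 (mod 73).

No, no such integer exists.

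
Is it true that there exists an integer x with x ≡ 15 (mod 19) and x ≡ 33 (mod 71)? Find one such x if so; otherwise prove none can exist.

Since 19 and 71 share no common factor, CRT says the pair of congruences has a solution (unique mod 1349).
Any solution of the first congruence is x = 15 + 19t; substituting into the second, 19t ≡ 33 − 15 ≡ 18 (mod 71).
Invert 19 mod 71 by the Euclidean algorithm: 71 = 3·19 + 14, 19 = 1·14 + 5, 14 = 2·5 + 4, 5 = 1·4 + 1, 4 = 4·1 + 0; back-substituting, 1 = 5 − 1·4 = 5 − (14 − 2·5) = −14 + 3·5 = −14 + 3·(19 − 1·14) = 3·19 − 4·14 = 3·19 − 4·(71 − 3·19) = −4·71 + 15·19. Hence 19·15 ≡ 1, so 19⁻¹ ≡ 15 (mod 71).
Therefore t ≡ 15·18 = 270 ≡ 57 (mod 71).
With t = 57: x = 15 + 19·57 = 1098.
Indeed 1098 ≡ 15 (mod 19) and 1098 ≡ 33 (mod 71).

x = 1098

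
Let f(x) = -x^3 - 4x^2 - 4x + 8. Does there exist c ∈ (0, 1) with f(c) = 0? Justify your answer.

f(0) = 8 and f(1) = -1, which have opposite signs.
As a polynomial, f is continuous on every closed interval.
The Intermediate Value Theorem then guarantees some c ∈ (0, 1) with f(c) = 0.

Such a root exists.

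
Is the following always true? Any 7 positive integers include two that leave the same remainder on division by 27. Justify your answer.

No; for instance {33, 34, 35, 36, 37, 38, 39} is a counterexample.

Try 7 consecutive integers, 33, 34, …, 39. Their remainders mod 27 are 6, 7, 8, 9, 10, 11, 12 — pairwise different, as any 7 ≤ 27 consecutive integers have distinct residues.
So no two of them leave the same remainder on division by 27; the claim fails for this set.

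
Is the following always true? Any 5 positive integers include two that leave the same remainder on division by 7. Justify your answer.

Try 5 consecutive integers, 25, 26, …, 29. Their remainders mod 7 are 4, 5, 6, 0, 1 — pairwise different, as any 5 ≤ 7 consecutive integers have distinct residues.
So no two of them leave the same remainder on division by 7; the claim fails for this set.

No, the set {25, 26, 27, 28, 29} is a counterexample.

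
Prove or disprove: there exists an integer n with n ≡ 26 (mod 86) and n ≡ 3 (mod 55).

n = 1488

The moduli 86 and 55 are coprime, so by the Chinese Remainder Theorem a unique solution modulo 4730 exists.
Write n = 26 + 86t and require 26 + 86t ≡ 3 (mod 55), i.e. 86t ≡ 32 (mod 55).
86 ≡ 31 (mod 55), so this reads 31t ≡ 32 (mod 55). Since 31·16 = 496 = 9·55 + 1, the inverse of 31 mod 55 is 16.
Multiplying by 16: t ≡ 16·32 = 512 ≡ 17 (mod 55).
Taking t = 17 gives n = 26 + 86·17 = 1488.
Verify: 1488 = 17·86 + 26 and 1488 = 27·55 + 3. ✓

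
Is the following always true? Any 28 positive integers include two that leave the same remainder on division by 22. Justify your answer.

There are exactly 22 possible remainders on division by 22.
Placing 28 integers into 22 classes, some class receives at least two — say a and b.
So a and b have equal remainders mod 22, which is exactly what was to be shown.

Yes, this is always true.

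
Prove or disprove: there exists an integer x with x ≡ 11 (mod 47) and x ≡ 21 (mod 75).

gcd(47, 75) = 1, so the Chinese Remainder Theorem guarantees exactly one residue class mod 3525 satisfying both.
Any solution of the first congruence is x = 11 + 47t; substituting into the second, 47t ≡ 21 − 11 ≡ 10 (mod 75).
Invert 47 mod 75 by the Euclidean algorithm: 75 = 1·47 + 28, 47 = 1·28 + 19, 28 = 1·19 + 9, 19 = 2·9 + 1, 9 = 9·1 + 0; back-substituting, 1 = 19 − 2·9 = 19 − 2·(28 − 1·19) = −2·28 + 3·19 = −2·28 + 3·(47 − 1·28) = 3·47 − 5·28 = 3·47 − 5·(75 − 1·47) = −5·75 + 8·47. Hence 47·8 ≡ 1, so 47⁻¹ ≡ 8 (mod 75).
Therefore t ≡ 8·10 = 80 ≡ 5 (mod 75).
Taking t = 5 gives x = 11 + 47·5 = 246.
Verify: 246 = 5·47 + 11 and 246 = 3·75 + 21. ✓

x = 246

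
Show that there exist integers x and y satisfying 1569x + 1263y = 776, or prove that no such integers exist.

No such integers exist.

gcd(1569, 1263) = 3, so every integer of the form 1569x + 1263y is a multiple of 3.
But 776 is not a multiple of 3 (it leaves remainder 2).
Therefore 1569x + 1263y = 776 has no solution in integers.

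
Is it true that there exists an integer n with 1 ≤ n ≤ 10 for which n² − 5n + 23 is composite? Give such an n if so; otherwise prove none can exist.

No, no such integer n in that range exists.

The values for n = 1, 2, …, 10 are 19, 17, 17, 19, 23, 29, 37, 47, 59, 73, and each of these is prime.
So no value in the range makes the expression composite.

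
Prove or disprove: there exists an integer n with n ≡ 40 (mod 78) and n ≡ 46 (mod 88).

n = 1366

Here gcd(78, 88) = 2, and both 40 and 46 leave remainder 0 mod 2, so the system is consistent.
Write n = 40 + 78t. Then 78t ≡ 46 − 40 ≡ 6 (mod 88); dividing through by 2 gives 39t ≡ 3 (mod 44).
Note 39·35 = 1365 ≡ 1 (mod 44) (as 1365 − 1 = 31·44), so 39⁻¹ ≡ 35.
Therefore t ≡ 35·3 = 105 ≡ 17 (mod 44).
Then n = 40 + 78·17 = 1366.
Indeed 1366 ≡ 40 (mod 78) and 1366 ≡ 46 (mod 88).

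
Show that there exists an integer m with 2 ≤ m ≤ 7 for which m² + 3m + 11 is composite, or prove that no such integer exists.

At m = 2: 2² + 3·2 + 11 = 21 = 3·7, which is composite.

m = 2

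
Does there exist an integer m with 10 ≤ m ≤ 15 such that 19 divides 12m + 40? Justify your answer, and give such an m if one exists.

No, no such integer m in that range exists.

For m = 10, 11, …, 15 the values of 12m + 40 modulo 19 are 8, 1, 13, 6, 18, 11 respectively.
None is 0, so 19 never divides 12m + 40 on this range.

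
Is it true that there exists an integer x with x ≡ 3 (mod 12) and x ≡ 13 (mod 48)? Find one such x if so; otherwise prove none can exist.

gcd(12, 48) = 12. If x ≡ 3 (mod 12) and x ≡ 13 (mod 48), then x ≡ 3 (mod 12) and x ≡ 13 (mod 12).
However 3 ≡ 3 and 13 ≡ 1 (mod 12), and 3 ≠ 1.
Therefore no such x exists.

No, no such integer exists.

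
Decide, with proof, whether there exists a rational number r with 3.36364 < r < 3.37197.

r = 64/19

Scale by 19: the interval becomes (63.90916, 64.06743), which contains the integer 64.
Hence 64/19 is a rational number with 3.36364 < 64/19 < 3.37197.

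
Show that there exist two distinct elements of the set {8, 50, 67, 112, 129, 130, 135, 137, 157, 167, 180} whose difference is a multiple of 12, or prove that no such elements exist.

No such pair exists.

Residues mod 12: 8↦8, 50↦2, 67↦7, 112↦4, 129↦9, 130↦10, 135↦3, 137↦5, 157↦1, 167↦11, 180↦0.
These 11 residues are pairwise different, hence no difference of two elements is divisible by 12.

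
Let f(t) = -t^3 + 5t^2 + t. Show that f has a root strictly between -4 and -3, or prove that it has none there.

f(-4) = 140 and f(-3) = 69, both positive, so a sign-change argument is unavailable; we show f keeps this sign on the whole interval.
Shift to the endpoint -3: with t = -3 − u (0 < u < 1), one computes f(-3 − u) = u^3 + 14u^2 + 56u + 69.
The nonzero coefficients here are all positive, so for u > 0 every term is positive (or zero), and the constant term 69 is strictly positive.
Therefore f(t) > 0 throughout (-4, -3), and f has no zero there.

No such root exists.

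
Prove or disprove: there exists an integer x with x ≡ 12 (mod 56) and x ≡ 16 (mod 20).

The moduli are not coprime: gcd(56, 20) = 4. Compatibility requires 4 ∣ (16 − 12) = 4, which holds, so solutions exist.
Step through x = 12, 12 + 56, 12 + 2·56, …: the values 12, 68, 124, 180, 236 reduce mod 20 to 12, 8, 4, 0, 16. The value 236 hits 16.
Check: 236 mod 56 = 12, 236 mod 20 = 16. ✓

x = 236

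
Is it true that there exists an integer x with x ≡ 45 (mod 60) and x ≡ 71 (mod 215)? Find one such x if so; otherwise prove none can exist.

Both moduli are multiples of 5 = gcd(60, 215), so any solution would satisfy x ≡ 45 and x ≡ 71 modulo 5 simultaneously.
However 45 ≡ 0 and 71 ≡ 1 (mod 5), and 0 ≠ 1.
Therefore no such x exists.

There is no such integer.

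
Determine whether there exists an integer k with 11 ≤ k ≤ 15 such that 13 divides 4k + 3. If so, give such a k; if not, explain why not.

The values of 4k + 3 for k = 11, 12, …, 15 are 47, 51, 55, 59, 63; reduced mod 13 these are 8, 12, 3, 7, 11.
Since 0 is absent from this list, 13 ∤ 4k + 3 for every k with 11 ≤ k ≤ 15.

There is no such integer k in that range.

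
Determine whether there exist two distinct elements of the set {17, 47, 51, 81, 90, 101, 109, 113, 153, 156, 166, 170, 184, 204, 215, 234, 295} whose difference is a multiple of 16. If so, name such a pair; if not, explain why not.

17 and 81 are such a pair.

Reduce each element mod 16: 17↦1, 47↦15, 51↦3, 81↦1, 90↦10, 101↦5, 109↦13, 113↦1, 153↦9, 156↦12, 166↦6, 170↦10, 184↦8, 204↦12, 215↦7, 234↦10, 295↦7. The residue 1 repeats (at 17 and 81), and 81 − 17 = 64 = 4·16.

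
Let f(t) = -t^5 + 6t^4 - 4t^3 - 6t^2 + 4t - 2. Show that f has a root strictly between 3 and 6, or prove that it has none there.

f(3) = 91 and f(6) = -1058, which have opposite signs.
Since f is a polynomial it is continuous on [3, 6].
By the Intermediate Value Theorem, f takes the value 0 somewhere in the open interval.

Yes, f has a root in the interval.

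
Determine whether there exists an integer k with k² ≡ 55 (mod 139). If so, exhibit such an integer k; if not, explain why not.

k = 65

k = 65 works: 65² = 4225, and 4225 − 55 = 4170 = 30·139.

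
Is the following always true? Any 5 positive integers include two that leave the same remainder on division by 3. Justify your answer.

Yes.

Each integer lies in one of the 3 residue classes modulo 3.
Since 5 > 3, two of the 5 integers must share a residue class by the pigeonhole principle; call them a and b.
So a and b have equal remainders mod 3, which is exactly what was to be shown.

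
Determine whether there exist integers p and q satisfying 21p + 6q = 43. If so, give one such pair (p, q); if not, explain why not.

No, no such integers exist.

Both 21 and 6 are divisible by gcd(21, 6) = 3, hence so is any combination 21p + 6q.
But 43 = 3·14 + 1, so 3 ∤ 43.
So the equation is unsolvable over ℤ.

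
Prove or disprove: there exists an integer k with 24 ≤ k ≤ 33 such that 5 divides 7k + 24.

k = 28

Scanning upward from k = 24 gives 192, 199, 206, 213, none divisible by 5. Try k = 28: 7·28 + 24 = 220 = 44·5, which is divisible by 5.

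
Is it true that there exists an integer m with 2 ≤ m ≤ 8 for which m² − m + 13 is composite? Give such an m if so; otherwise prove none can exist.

m = 7

At m = 7: 7² − 7 + 13 = 55 = 5·11, which is composite.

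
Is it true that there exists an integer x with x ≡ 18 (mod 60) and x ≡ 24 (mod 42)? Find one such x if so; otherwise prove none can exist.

x = 318

The moduli are not coprime: gcd(60, 42) = 6. Compatibility requires 6 ∣ (24 − 18) = 6, which holds, so solutions exist.
Step through x = 18, 18 + 60, 18 + 2·60, …: the values 18, 78, 138, 198, 258, 318 reduce mod 42 to 18, 36, 12, 30, 6, 24. The value 318 hits 24.
Verify: 318 = 5·60 + 18 and 318 = 7·42 + 24. ✓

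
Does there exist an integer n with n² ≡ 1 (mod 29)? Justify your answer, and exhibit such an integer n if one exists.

n = 28 works: 28² = 784, and 784 − 1 = 783 = 27·29.

n = 28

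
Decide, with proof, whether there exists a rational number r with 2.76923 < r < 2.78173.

Scale by 9: the interval becomes (24.92307, 25.03557), which contains the integer 25.
So r = 25/9 works: it is a ratio of integers, and dividing 9·2.76923 < 25 < 9·2.78173 through by 9 gives 2.76923 < 25/9 < 2.78173.

r = 25/9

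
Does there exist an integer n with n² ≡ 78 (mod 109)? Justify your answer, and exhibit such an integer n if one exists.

n = 80

Take n = 80. Then 80² = 6400 = 58·109 + 78, so 80² ≡ 78 (mod 109).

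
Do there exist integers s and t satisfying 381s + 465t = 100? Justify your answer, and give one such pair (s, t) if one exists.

There are no such integers.

Both 381 and 465 are divisible by gcd(381, 465) = 3, hence so is any combination 381s + 465t.
But 100 is not a multiple of 3 (it leaves remainder 1).
Therefore 381s + 465t = 100 has no solution in integers.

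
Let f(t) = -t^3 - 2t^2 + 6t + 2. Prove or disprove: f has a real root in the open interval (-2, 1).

Yes, f has a root in the interval.

f(-2) = -10 and f(1) = 5, which have opposite signs.
f is continuous everywhere (it is a polynomial), in particular on [-2, 1].
By the Intermediate Value Theorem f must vanish at some point of (-2, 1).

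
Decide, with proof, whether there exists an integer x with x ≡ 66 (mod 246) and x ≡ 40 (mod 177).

Reduce both congruences modulo 3, which divides 246 and 177: they say x ≡ 66 (mod 3) and x ≡ 40 (mod 3).
But 66 mod 3 = 0 while 40 mod 3 = 1, a contradiction.
So no integer satisfies both congruences.

No, no such integer exists.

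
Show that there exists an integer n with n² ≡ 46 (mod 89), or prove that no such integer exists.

There is no such integer.

Apply Euler's criterion with the prime 89: 46 is a quadratic residue iff 46^44 ≡ 1 (mod 89), and a non-residue iff it is ≡ −1.
Squaring successively (mod 89): 46^2 = 2116 ≡ 69; 46^4 ≡ 69² = 4761 ≡ 44; 46^8 ≡ 44² = 1936 ≡ 67; 46^16 ≡ 67² = 4489 ≡ 39; 46^32 ≡ 39² = 1521 ≡ 8.
Since 44 = 32 + 8 + 4, 46^44 ≡ 8 · 67 · 44; multiplying out mod 89: 8·67 = 536 ≡ 2, then 2·44 = 88 ≡ 88. Thus 46^44 ≡ 88 ≡ −1 (mod 89).
The value −1 means 46 is a non-residue modulo 89, so n² ≡ 46 (mod 89) is impossible.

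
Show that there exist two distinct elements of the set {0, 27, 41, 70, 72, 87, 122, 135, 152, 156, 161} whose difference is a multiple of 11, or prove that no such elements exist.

No, no such pair exists.

Reduce each element modulo 11: 0↦0, 27↦5, 41↦8, 70↦4, 72↦6, 87↦10, 122↦1, 135↦3, 152↦9, 156↦2, 161↦7.
All 11 residues are distinct, so no two elements differ by a multiple of 11.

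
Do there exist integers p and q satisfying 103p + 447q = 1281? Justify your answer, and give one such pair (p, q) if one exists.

103 and 447 are coprime, so 103p + 447q ranges over all of ℤ.
Run the Euclidean algorithm on 447 and 103: 447 = 4·103 + 35, 103 = 2·35 + 33, 35 = 1·33 + 2, 33 = 16·2 + 1, 2 = 2·1 + 0.
Unwinding: 1 = 33 − 16·2 = 33 − 16·(35 − 1·33) = −16·35 + 17·33 = −16·35 + 17·(103 − 2·35) = 17·103 − 50·35 = 17·103 − 50·(447 − 4·103) = −50·447 + 217·103, i.e. 103·217 + 447·(-50) = 1.
Multiplying through by 1281: p = 217·1281 = 277977, q = (-50)·1281 = -64050 is a solution.
The general solution is p = 277977 + 447k, q = -64050 − 103k; taking k = -621 gives the smaller pair p = 390, q = -87.
Check: 103·390 + 447·(-87) = 40170 − 38889 = 1281. ✓

p = 390, q = -87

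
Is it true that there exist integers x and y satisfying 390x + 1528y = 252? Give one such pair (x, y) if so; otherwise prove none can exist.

gcd(390, 1528) = 2, and 2 divides 252, so integer solutions exist.
Dividing through by 2 reduces the equation to 195x + 764y = 126.
Dividing repeatedly: 764 = 3·195 + 179, 195 = 1·179 + 16, 179 = 11·16 + 3, 16 = 5·3 + 1, 3 = 3·1 + 0.
Unwinding: 1 = 16 − 5·3 = 16 − 5·(179 − 11·16) = −5·179 + 56·16 = −5·179 + 56·(195 − 1·179) = 56·195 − 61·179 = 56·195 − 61·(764 − 3·195) = −61·764 + 239·195, i.e. 195·239 + 764·(-61) = 1.
Scaling by 126 gives the particular solution (x, y) = (30114, -7686).
Subtracting 39·764 from x and adding 39·195 to y gives the tidier solution (318, -81).
Indeed 390·318 + 1528·(-81) = 124020 − 123768 = 252.

x = 318, y = -81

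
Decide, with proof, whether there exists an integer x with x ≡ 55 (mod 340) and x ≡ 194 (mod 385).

There is no such integer.

Both moduli are multiples of 5 = gcd(340, 385), so any solution would satisfy x ≡ 55 and x ≡ 194 modulo 5 simultaneously.
These are incompatible: 55 − 194 = -139 is not divisible by 5.
Hence the system has no solution.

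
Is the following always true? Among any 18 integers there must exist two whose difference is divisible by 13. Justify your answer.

Partition the integers by their residue mod 13; there are 13 classes.
Since 18 > 13, two of the 18 integers must share a residue class by the pigeonhole principle; call them a and b.
Their difference a − b is then a multiple of 13.

True.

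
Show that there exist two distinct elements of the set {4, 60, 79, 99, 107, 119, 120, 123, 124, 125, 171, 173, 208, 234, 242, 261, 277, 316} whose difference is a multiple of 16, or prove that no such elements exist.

60 mod 16 = 12 and 124 mod 16 = 12, so 124 − 60 = 64 = 4·16.

60 and 124 are such a pair.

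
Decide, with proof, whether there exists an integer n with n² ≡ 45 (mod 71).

Take n = 51. Then 51² = 2601 = 36·71 + 45, so 51² ≡ 45 (mod 71).

n = 51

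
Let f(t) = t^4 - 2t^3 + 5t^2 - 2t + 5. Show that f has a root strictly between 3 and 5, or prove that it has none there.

No such root exists.

f(3) = 71 and f(5) = 495, both positive, so a sign-change argument is unavailable; we show f keeps this sign on the whole interval.
Substitute t = 3 + u, where 0 < u < 2 on the interval. Expanding, f(3 + u) = u^4 + 10u^3 + 41u^2 + 82u + 71.
All 5 nonzero coefficients of this polynomial in u are positive; hence for u > 0 the value is a sum of positive terms (the constant 71 among them).
So f is strictly positive on (3, 5); no root exists in the interval.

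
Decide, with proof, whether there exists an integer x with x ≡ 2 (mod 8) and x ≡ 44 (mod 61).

gcd(8, 61) = 1, so the Chinese Remainder Theorem guarantees exactly one residue class mod 488 satisfying both.
Write x = 2 + 8t and require 2 + 8t ≡ 44 (mod 61), i.e. 8t ≡ 42 (mod 61).
Invert 8 mod 61 by the Euclidean algorithm: 61 = 7·8 + 5, 8 = 1·5 + 3, 5 = 1·3 + 2, 3 = 1·2 + 1, 2 = 2·1 + 0; back-substituting, 1 = 3 − 1·2 = 3 − (5 − 1·3) = −5 + 2·3 = −5 + 2·(8 − 1·5) = 2·8 − 3·5 = 2·8 − 3·(61 − 7·8) = −3·61 + 23·8. Hence 8·23 ≡ 1, so 8⁻¹ ≡ 23 (mod 61).
Therefore t ≡ 23·42 = 966 ≡ 51 (mod 61).
Taking t = 51 gives x = 2 + 8·51 = 410.
Indeed 410 ≡ 2 (mod 8) and 410 ≡ 44 (mod 61).

x = 410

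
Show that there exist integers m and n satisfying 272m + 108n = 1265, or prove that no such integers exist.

gcd(272, 108) = 4, so every integer of the form 272m + 108n is a multiple of 4.
However 1265 leaves remainder 1 on division by 4.
So the equation is unsolvable over ℤ.

No such integers exist.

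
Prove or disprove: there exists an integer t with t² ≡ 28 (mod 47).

t = 13 works: 13² = 169, and 169 − 28 = 141 = 3·47.

t = 13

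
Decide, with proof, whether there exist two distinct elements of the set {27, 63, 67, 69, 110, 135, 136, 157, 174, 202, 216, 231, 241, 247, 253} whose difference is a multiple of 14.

27 and 69 are such a pair.

Both 27 and 69 leave remainder 13 on division by 14; their difference 42 = 3·14 is a multiple of 14.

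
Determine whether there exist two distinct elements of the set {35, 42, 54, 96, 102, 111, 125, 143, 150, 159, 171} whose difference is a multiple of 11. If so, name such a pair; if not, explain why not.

Two integers differ by a multiple of 11 exactly when they have the same residue mod 11. The residues are 35↦2, 42↦9, 54↦10, 96↦8, 102↦3, 111↦1, 125↦4, 143↦0, 150↦7, 159↦5, 171↦6.
All 11 residues are distinct, so no two elements differ by a multiple of 11.

There is no such pair.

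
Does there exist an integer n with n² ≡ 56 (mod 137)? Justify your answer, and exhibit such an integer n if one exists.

Take n = 78. Then 78² = 6084 = 44·137 + 56, so 78² ≡ 56 (mod 137).

n = 78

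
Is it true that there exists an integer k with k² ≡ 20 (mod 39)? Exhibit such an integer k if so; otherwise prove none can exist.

Reduce modulo 3, which divides 39: we would need k² ≡ 2 (mod 3).
Squares mod 3 repeat after k = 1 (as (−k)² = k²); for k = 0..1 they are 0, 1.
So the quadratic residues mod 3 are {0, 1}, and 2 is not among them.
Hence no integer k has k² ≡ 20 (mod 39).

There is no such integer.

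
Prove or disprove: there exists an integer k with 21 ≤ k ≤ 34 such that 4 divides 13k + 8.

k = 24

Try k = 24: 13·24 + 8 = 320 = 80·4, which is divisible by 4.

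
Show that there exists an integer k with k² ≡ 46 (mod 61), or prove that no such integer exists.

k = 30 works: 30² = 900, and 900 − 46 = 854 = 14·61.

k = 30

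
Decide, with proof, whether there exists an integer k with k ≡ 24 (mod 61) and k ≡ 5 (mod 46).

k = 695

The moduli 61 and 46 are coprime, so by the Chinese Remainder Theorem a unique solution modulo 2806 exists.
Any solution of the first congruence is k = 24 + 61t; substituting into the second, 61t ≡ 5 − 24 ≡ 27 (mod 46).
61 ≡ 15 (mod 46), so this reads 15t ≡ 27 (mod 46). Invert 15 mod 46 by the Euclidean algorithm: 46 = 3·15 + 1, 15 = 15·1 + 0; back-substituting, 1 = 46 − 3·15. Hence 15·(-3) ≡ 1, so 15⁻¹ ≡ -3 ≡ 43 (mod 46).
Multiplying by 43: t ≡ 43·27 = 1161 ≡ 11 (mod 46).
Taking t = 11 gives k = 24 + 61·11 = 695.
Verify: 695 = 11·61 + 24 and 695 = 15·46 + 5. ✓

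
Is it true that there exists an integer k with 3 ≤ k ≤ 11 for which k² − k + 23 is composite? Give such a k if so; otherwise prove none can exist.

At k = 7: 7² − 7 + 23 = 65 = 5·13, which is composite.

k = 7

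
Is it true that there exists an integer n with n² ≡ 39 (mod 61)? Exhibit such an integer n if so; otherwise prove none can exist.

n = 51

n = 51 works: 51² = 2601, and 2601 − 39 = 2562 = 42·61.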